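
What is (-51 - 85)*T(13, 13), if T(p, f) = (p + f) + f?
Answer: -5304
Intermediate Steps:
T(p, f) = p + 2*f (T(p, f) = (f + p) + f = p + 2*f)
(-51 - 85)*T(13, 13) = (-51 - 85)*(13 + 2*13) = -136*(13 + 26) = -136*39 = -5304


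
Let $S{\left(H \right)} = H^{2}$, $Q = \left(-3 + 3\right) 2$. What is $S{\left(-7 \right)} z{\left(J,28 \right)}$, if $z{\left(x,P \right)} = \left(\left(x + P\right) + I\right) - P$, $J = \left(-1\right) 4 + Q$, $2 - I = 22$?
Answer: $-1176$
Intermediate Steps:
$I = -20$ ($I = 2 - 22 = -20$)
$Q = 0$ ($Q = 0 \cdot 2 = 0$)
$J = -4$ ($J = \left(-1\right) 4 + 0 = -4 + 0 = -4$)
$z{\left(x,P \right)} = -20 + x$ ($z{\left(x,P \right)} = \left(\left(x + P\right) - 20\right) - P = \left(\left(P + x\right) - 20\right) - P = \left(-20 + P + x\right) - P = -20 + x$)
$S{\left(-7 \right)} z{\left(J,28 \right)} = \left(-7\right)^{2} \left(-20 - 4\right) = 49 \left(-24\right) = -1176$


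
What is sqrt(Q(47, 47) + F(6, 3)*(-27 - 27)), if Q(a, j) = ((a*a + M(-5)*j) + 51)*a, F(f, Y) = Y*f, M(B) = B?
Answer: 9*sqrt(1163) ≈ 306.93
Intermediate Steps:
Q(a, j) = a*(51 + a**2 - 5*j) (Q(a, j) = ((a*a - 5*j) + 51)*a = ((a**2 - 5*j) + 51)*a = (51 + a**2 - 5*j)*a = a*(51 + a**2 - 5*j))
sqrt(Q(47, 47) + F(6, 3)*(-27 - 27)) = sqrt(47*(51 + 47**2 - 5*47) + (3*6)*(-27 - 27)) = sqrt(47*(51 + 2209 - 235) + 18*(-54)) = sqrt(47*2025 - 972) = sqrt(95175 - 972) = sqrt(94203) = 9*sqrt(1163)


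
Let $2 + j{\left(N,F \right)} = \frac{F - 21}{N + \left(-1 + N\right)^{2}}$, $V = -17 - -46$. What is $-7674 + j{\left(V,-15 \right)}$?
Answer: $- \frac{2080208}{271} \approx -7676.0$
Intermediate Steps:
$V = 29$ ($V = -17 + 46 = 29$)
$j{\left(N,F \right)} = -2 + \frac{-21 + F}{N + \left(-1 + N\right)^{2}}$ ($j{\left(N,F \right)} = -2 + \frac{F - 21}{N + \left(-1 + N\right)^{2}} = -2 + \frac{-21 + F}{N + \left(-1 + N\right)^{2}}$)
$-7674 + j{\left(V,-15 \right)} = -7674 + \frac{-23 - 15 - 2 \cdot 29^{2} + 2 \cdot 29}{1 + 29^{2} - 29} = -7674 + \frac{-23 - 15 - 1682 + 58}{1 + 841 - 29} = -7674 + \frac{-23 - 15 - 1682 + 58}{813} = -7674 + \frac{1}{813} \left(-1662\right) = -7674 - \frac{554}{271} = - \frac{2080208}{271}$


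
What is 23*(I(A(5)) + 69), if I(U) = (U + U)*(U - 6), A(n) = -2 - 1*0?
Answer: 2323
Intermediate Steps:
A(n) = -2 (A(n) = -2 + 0 = -2)
I(U) = 2*U*(-6 + U) (I(U) = (2*U)*(-6 + U) = 2*U*(-6 + U))
23*(I(A(5)) + 69) = 23*(2*(-2)*(-6 - 2) + 69) = 23*(2*(-2)*(-8) + 69) = 23*(32 + 69) = 23*101 = 2323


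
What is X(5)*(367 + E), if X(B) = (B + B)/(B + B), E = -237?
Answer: 130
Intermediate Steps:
X(B) = 1 (X(B) = (2*B)/((2*B)) = (2*B)*(1/(2*B)) = 1)
X(5)*(367 + E) = 1*(367 - 237) = 1*130 = 130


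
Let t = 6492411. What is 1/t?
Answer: 1/6492411 ≈ 1.5403e-7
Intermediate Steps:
1/t = 1/6492411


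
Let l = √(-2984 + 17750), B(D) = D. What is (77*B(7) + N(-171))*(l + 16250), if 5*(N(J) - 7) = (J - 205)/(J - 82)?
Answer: 2245964500/253 + 691066*√14766/1265 ≈ 8.9437e+6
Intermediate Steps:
N(J) = 7 + (-205 + J)/(5*(-82 + J)) (N(J) = 7 + ((J - 205)/(J - 82))/5 = 7 + ((-205 + J)/(-82 + J))/5 = 7 + (-205 + J)/(5*(-82 + J)))
l = √14766 ≈ 121.52
(77*B(7) + N(-171))*(l + 16250) = (77*7 + 3*(-1025 + 12*(-171))/(5*(-82 - 171)))*(√14766 + 16250) = (539 + (⅗)*(-1025 - 2052)/(-253))*(16250 + √14766) = (539 + (⅗)*(-1/253)*(-3077))*(16250 + √14766) = (539 + 9231/1265)*(16250 + √14766) = 691066*(16250 + √14766)/1265 = 2245964500/253 + 691066*√14766/1265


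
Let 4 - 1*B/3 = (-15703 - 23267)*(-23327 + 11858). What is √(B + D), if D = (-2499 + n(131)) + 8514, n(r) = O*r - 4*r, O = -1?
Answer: I*√1340835418 ≈ 36617.0*I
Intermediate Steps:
n(r) = -5*r (n(r) = -r - 4*r = -5*r)
D = 5360 (D = (-2499 - 5*131) + 8514 = (-2499 - 655) + 8514 = -3154 + 8514 = 5360)
B = -1340840778 (B = 12 - 3*(-15703 - 23267)*(-23327 + 11858) = 12 - (-116910)*(-11469) = 12 - 3*446946930 = 12 - 1340840790 = -1340840778)
√(B + D) = √(-1340840778 + 5360) = √(-1340835418) = I*√1340835418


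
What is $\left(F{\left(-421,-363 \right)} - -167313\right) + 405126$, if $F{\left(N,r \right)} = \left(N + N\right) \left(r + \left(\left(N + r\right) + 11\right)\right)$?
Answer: $1528951$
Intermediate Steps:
$F{\left(N,r \right)} = 2 N \left(11 + N + 2 r\right)$ ($F{\left(N,r \right)} = 2 N \left(r + \left(11 + N + r\right)\right) = 2 N \left(11 + N + 2 r\right)$)
$\left(F{\left(-421,-363 \right)} - -167313\right) + 405126 = \left(2 \left(-421\right) \left(11 - 421 + 2 \left(-363\right)\right) - -167313\right) + 405126 = \left(2 \left(-421\right) \left(11 - 421 - 726\right) + 167313\right) + 405126 = \left(2 \left(-421\right) \left(-1136\right) + 167313\right) + 405126 = \left(956512 + 167313\right) + 405126 = 1123825 + 405126 = 1528951$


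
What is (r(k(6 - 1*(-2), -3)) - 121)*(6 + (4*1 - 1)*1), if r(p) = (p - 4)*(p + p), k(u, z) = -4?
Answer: -513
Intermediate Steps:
r(p) = 2*p*(-4 + p) (r(p) = (-4 + p)*(2*p) = 2*p*(-4 + p))
(r(k(6 - 1*(-2), -3)) - 121)*(6 + (4*1 - 1)*1) = (2*(-4)*(-4 - 4) - 121)*(6 + (4*1 - 1)*1) = (2*(-4)*(-8) - 121)*(6 + (4 - 1)*1) = (64 - 121)*(6 + 3*1) = -57*(6 + 3) = -57*9 = -513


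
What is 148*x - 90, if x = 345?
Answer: 50970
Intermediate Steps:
148*x - 90 = 148*345 - 90 = 51060 - 90 = 50970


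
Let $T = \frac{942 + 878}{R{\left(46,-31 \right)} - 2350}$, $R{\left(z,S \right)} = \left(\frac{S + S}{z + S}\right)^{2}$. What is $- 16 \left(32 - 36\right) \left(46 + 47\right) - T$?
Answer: $\frac{1562325006}{262453} \approx 5952.8$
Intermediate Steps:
$R{\left(z,S \right)} = \frac{4 S^{2}}{\left(S + z\right)^{2}}$ ($R{\left(z,S \right)} = \left(\frac{2 S}{S + z}\right)^{2} = \frac{4 S^{2}}{\left(S + z\right)^{2}}$)
$T = - \frac{204750}{262453}$ ($T = \frac{942 + 878}{\frac{4 \left(-31\right)^{2}}{\left(-31 + 46\right)^{2}} - 2350} = \frac{1820}{4 \cdot 961 \cdot \frac{1}{225} - 2350} = \frac{1820}{\frac{3844}{225} - 2350} = \frac{1820}{- \frac{524906}{225}} = 1820 \left(- \frac{225}{524906}\right) = - \frac{204750}{262453} \approx -0.78014$)
$- 16 \left(32 - 36\right) \left(46 + 47\right) - T = - 16 \left(32 - 36\right) \left(46 + 47\right) - - \frac{204750}{262453} = - 16 \left(\left(-4\right) 93\right) + \frac{204750}{262453} = \left(-16\right) \left(-372\right) + \frac{204750}{262453} = 5952 + \frac{204750}{262453} = \frac{1562325006}{262453}$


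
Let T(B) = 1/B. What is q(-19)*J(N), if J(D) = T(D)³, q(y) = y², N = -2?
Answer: -361/8 ≈ -45.125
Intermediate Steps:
J(D) = D⁻³ (J(D) = (1/D)³ = D⁻³)
q(-19)*J(N) = (-19)²/(-2)³ = 361*(-⅛) = -361/8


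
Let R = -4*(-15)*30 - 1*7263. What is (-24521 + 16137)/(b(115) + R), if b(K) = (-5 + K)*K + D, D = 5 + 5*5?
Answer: -8384/7217 ≈ -1.1617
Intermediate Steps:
R = -5463 (R = 60*30 - 7263 = 1800 - 7263 = -5463)
D = 30 (D = 5 + 25 = 30)
b(K) = 30 + K*(-5 + K) (b(K) = (-5 + K)*K + 30 = K*(-5 + K) + 30 = 30 + K*(-5 + K))
(-24521 + 16137)/(b(115) + R) = (-24521 + 16137)/((30 + 115² - 5*115) - 5463) = -8384/((30 + 13225 - 575) - 5463) = -8384/(12680 - 5463) = -8384/7217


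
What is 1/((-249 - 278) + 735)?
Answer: 1/208 ≈ 0.0048077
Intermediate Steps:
1/((-249 - 278) + 735) = 1/(-527 + 735) = 1/208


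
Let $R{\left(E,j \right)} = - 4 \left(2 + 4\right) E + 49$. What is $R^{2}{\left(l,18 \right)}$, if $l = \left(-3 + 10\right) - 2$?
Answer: $5041$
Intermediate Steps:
$l = 5$ ($l = 7 - 2 = 5$)
$R{\left(E,j \right)} = 49 - 24 E$ ($R{\left(E,j \right)} = \left(-4\right) 6 E + 49 = - 24 E + 49 = 49 - 24 E$)
$R^{2}{\left(l,18 \right)} = \left(49 - 120\right)^{2} = \left(-71\right)^{2} = 5041$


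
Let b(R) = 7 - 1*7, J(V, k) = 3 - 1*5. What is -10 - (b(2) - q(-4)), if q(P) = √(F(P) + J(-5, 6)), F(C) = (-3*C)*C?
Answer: -10 + 5*I*√2 ≈ -10.0 + 7.0711*I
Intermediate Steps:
J(V, k) = -2 (J(V, k) = 3 - 5 = -2)
F(C) = -3*C²
q(P) = √(-2 - 3*P²) (q(P) = √(-3*P² - 2) = √(-2 - 3*P²))
b(R) = 0 (b(R) = 7 - 7 = 0)
-10 - (b(2) - q(-4)) = -10 - (0 - √(-2 - 3*(-4)²)) = -10 - (0 - √(-2 - 3*16)) = -10 - (0 - √(-2 - 48)) = -10 - (0 - √(-50)) = -10 - (0 - 5*I*√2) = -10 - (-5)*I*√2 = -10 + 5*I*√2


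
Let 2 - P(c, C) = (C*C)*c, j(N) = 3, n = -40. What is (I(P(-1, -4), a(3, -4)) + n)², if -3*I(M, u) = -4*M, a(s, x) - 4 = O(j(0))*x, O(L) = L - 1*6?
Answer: 256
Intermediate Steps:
P(c, C) = 2 - c*C² (P(c, C) = 2 - C*C*c = 2 - C²*c = 2 - c*C²)
O(L) = -6 + L (O(L) = L - 6 = -6 + L)
a(s, x) = 4 - 3*x (a(s, x) = 4 + (-6 + 3)*x = 4 - 3*x)
I(M, u) = 4*M/3 (I(M, u) = -(-4)*M/3 = 4*M/3)
(I(P(-1, -4), a(3, -4)) + n)² = (4*(2 - 1*(-1)*(-4)²)/3 - 40)² = (4*(2 - 1*(-1)*16)/3 - 40)² = (4*(2 + 16)/3 - 40)² = ((4/3)*18 - 40)² = (24 - 40)² = (-16)² = 256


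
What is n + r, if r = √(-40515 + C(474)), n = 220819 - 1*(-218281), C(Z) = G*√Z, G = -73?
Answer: 439100 + √(-40515 - 73*√474) ≈ 4.391e+5 + 205.19*I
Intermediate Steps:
C(Z) = -73*√Z
n = 439100 (n = 220819 + 218281 = 439100)
r = √(-40515 - 73*√474) ≈ 205.19*I
n + r = 439100 + √(-40515 - 73*√474)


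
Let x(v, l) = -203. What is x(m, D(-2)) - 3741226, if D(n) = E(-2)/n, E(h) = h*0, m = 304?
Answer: -3741429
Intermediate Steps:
E(h) = 0
D(n) = 0 (D(n) = 0/n = 0)
x(m, D(-2)) - 3741226 = -203 - 3741226 = -3741429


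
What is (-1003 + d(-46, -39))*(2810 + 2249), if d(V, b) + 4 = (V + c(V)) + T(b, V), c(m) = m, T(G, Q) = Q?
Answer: -5792555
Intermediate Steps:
d(V, b) = -4 + 3*V (d(V, b) = -4 + ((V + V) + V) = -4 + (2*V + V) = -4 + 3*V)
(-1003 + d(-46, -39))*(2810 + 2249) = (-1003 + (-4 + 3*(-46)))*(2810 + 2249) = (-1003 + (-4 - 138))*5059 = (-1003 - 142)*5059 = -1145*5059 = -5792555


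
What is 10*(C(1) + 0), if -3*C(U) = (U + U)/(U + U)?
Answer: -10/3 ≈ -3.3333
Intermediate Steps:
C(U) = -⅓ (C(U) = -(U + U)/(3*(U + U)) = -2*U/(3*(2*U)) = -2*U*1/(2*U)/3 = -⅓*1 = -⅓)
10*(C(1) + 0) = 10*(-⅓ + 0) = 10*(-⅓) = -10/3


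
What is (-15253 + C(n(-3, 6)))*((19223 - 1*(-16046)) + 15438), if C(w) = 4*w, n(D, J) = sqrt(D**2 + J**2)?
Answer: -773433871 + 608484*sqrt(5) ≈ -7.7207e+8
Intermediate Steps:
(-15253 + C(n(-3, 6)))*((19223 - 1*(-16046)) + 15438) = (-15253 + 4*sqrt((-3)**2 + 6**2))*((19223 - 1*(-16046)) + 15438) = (-15253 + 4*sqrt(9 + 36))*((19223 + 16046) + 15438) = (-15253 + 4*sqrt(45))*(35269 + 15438) = (-15253 + 4*(3*sqrt(5)))*50707 = (-15253 + 12*sqrt(5))*50707 = -773433871 + 608484*sqrt(5)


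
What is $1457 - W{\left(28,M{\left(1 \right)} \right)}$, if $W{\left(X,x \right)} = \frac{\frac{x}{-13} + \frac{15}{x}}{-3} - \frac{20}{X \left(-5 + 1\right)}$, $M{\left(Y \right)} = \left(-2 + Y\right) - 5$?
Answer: $\frac{1590107}{1092} \approx 1456.1$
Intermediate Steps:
$M{\left(Y \right)} = -7 + Y$
$W{\left(X,x \right)} = - \frac{5}{x} + \frac{5}{X} + \frac{x}{39}$ ($W{\left(X,x \right)} = \left(x \left(- \frac{1}{13}\right) + \frac{15}{x}\right) \left(- \frac{1}{3}\right) - \frac{20}{X \left(-4\right)} = \left(- \frac{x}{13} + \frac{15}{x}\right) \left(- \frac{1}{3}\right) - \frac{20}{\left(-4\right) X} = \left(\frac{15}{x} - \frac{x}{13}\right) \left(- \frac{1}{3}\right) - 20 \left(- \frac{1}{4 X}\right) = \left(- \frac{5}{x} + \frac{x}{39}\right) + \frac{5}{X} = - \frac{5}{x} + \frac{5}{X} + \frac{x}{39}$)
$1457 - W{\left(28,M{\left(1 \right)} \right)} = 1457 - \left(- \frac{5}{-7 + 1} + \frac{5}{28} + \frac{-7 + 1}{39}\right) = 1457 - \left(- \frac{5}{-6} + 5 \cdot \frac{1}{28} + \frac{1}{39} \left(-6\right)\right) = 1457 - \left(\left(-5\right) \left(- \frac{1}{6}\right) + \frac{5}{28} - \frac{2}{13}\right) = 1457 - \left(\frac{5}{6} + \frac{5}{28} - \frac{2}{13}\right) = 1457 - \frac{937}{1092} = \frac{1590107}{1092}$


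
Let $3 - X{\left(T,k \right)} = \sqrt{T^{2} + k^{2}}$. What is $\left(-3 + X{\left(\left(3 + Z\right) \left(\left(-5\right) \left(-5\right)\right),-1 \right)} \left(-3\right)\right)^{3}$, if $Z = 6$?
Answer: $-16404552 + 1368198 \sqrt{50626} \approx 2.9144 \cdot 10^{8}$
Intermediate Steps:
$X{\left(T,k \right)} = 3 - \sqrt{T^{2} + k^{2}}$
$\left(-3 + X{\left(\left(3 + Z\right) \left(\left(-5\right) \left(-5\right)\right),-1 \right)} \left(-3\right)\right)^{3} = \left(-3 + \left(3 - \sqrt{\left(\left(3 + 6\right) \left(\left(-5\right) \left(-5\right)\right)\right)^{2} + \left(-1\right)^{2}}\right) \left(-3\right)\right)^{3} = \left(-3 + \left(3 - \sqrt{\left(9 \cdot 25\right)^{2} + 1}\right) \left(-3\right)\right)^{3} = \left(-3 + \left(3 - \sqrt{225^{2} + 1}\right) \left(-3\right)\right)^{3} = \left(-3 + \left(3 - \sqrt{50625 + 1}\right) \left(-3\right)\right)^{3} = \left(-3 + \left(3 - \sqrt{50626}\right) \left(-3\right)\right)^{3} = \left(-3 - \left(9 - 3 \sqrt{50626}\right)\right)^{3} = \left(-12 + 3 \sqrt{50626}\right)^{3}$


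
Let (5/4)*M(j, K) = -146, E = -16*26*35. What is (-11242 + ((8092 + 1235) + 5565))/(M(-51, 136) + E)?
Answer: -9125/36692 ≈ -0.24869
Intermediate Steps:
E = -14560 (E = -416*35 = -14560)
M(j, K) = -584/5 (M(j, K) = (4/5)*(-146) = -584/5)
(-11242 + ((8092 + 1235) + 5565))/(M(-51, 136) + E) = (-11242 + ((8092 + 1235) + 5565))/(-584/5 - 14560) = (-11242 + (9327 + 5565))/(-73384/5) = (-11242 + 14892)*(-5/73384) = 3650*(-5/73384) = -9125/36692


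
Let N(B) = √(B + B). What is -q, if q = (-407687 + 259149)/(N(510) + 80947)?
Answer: 12023705486/6552415789 - 297076*√255/6552415789 ≈ 1.8343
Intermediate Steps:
N(B) = √2*√B (N(B) = √(2*B) = √2*√B)
q = -148538/(80947 + 2*√255) (q = (-407687 + 259149)/(√2*√510 + 80947) = -148538/(2*√255 + 80947) = -148538/(80947 + 2*√255) ≈ -1.8343)
-q = -(-12023705486/6552415789 + 297076*√255/6552415789) = 12023705486/6552415789 - 297076*√255/6552415789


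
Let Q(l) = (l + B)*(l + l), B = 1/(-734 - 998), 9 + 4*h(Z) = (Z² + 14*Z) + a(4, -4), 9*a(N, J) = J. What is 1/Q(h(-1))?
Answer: 140292/8834975 ≈ 0.015879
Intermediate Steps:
a(N, J) = J/9
h(Z) = -85/36 + Z²/4 + 7*Z/2 (h(Z) = -9/4 + ((Z² + 14*Z) + (⅑)*(-4))/4 = -9/4 + ((Z² + 14*Z) - 4/9)/4 = -9/4 + (-4/9 + Z² + 14*Z)/4 = -9/4 + (-⅑ + Z²/4 + 7*Z/2) = -85/36 + Z²/4 + 7*Z/2)
B = -1/1732 (B = 1/(-1732) = -1/1732 ≈ -0.00057737)
Q(l) = 2*l*(-1/1732 + l) (Q(l) = (l - 1/1732)*(l + l) = (-1/1732 + l)*(2*l) = 2*l*(-1/1732 + l))
1/Q(h(-1)) = 1/((-85/36 + (¼)*(-1)² + (7/2)*(-1))*(-1 + 1732*(-85/36 + (¼)*(-1)² + (7/2)*(-1)))/866) = 1/((-85/36 + (¼)*1 - 7/2)*(-1 + 1732*(-85/36 + (¼)*1 - 7/2))/866) = 1/((-85/36 + ¼ - 7/2)*(-1 + 1732*(-85/36 + ¼ - 7/2))/866) = 1/((1/866)*(-101/18)*(-1 + 1732*(-101/18))) = 1/((1/866)*(-101/18)*(-1 - 87466/9)) = 1/((1/866)*(-101/18)*(-87475/9)) = 1/(8834975/140292) = 140292/8834975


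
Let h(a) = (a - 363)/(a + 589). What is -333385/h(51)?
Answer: 2051600/3 ≈ 6.8387e+5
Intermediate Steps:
h(a) = (-363 + a)/(589 + a)
-333385/h(51) = -333385*(589 + 51)/(-363 + 51) = -333385/(-312/640) = -333385/((1/640)*(-312)) = -333385/(-39/80) = -333385*(-80/39) = 2051600/3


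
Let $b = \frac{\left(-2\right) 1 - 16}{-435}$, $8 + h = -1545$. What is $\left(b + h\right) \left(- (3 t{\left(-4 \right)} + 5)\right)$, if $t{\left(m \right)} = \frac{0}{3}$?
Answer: $\frac{225179}{29} \approx 7764.8$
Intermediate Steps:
$h = -1553$ ($h = -8 - 1545 = -1553$)
$t{\left(m \right)} = 0$ ($t{\left(m \right)} = 0 \cdot \frac{1}{3} = 0$)
$b = \frac{6}{145}$ ($b = \left(-2 - 16\right) \left(- \frac{1}{435}\right) = \left(-18\right) \left(- \frac{1}{435}\right) = \frac{6}{145} \approx 0.041379$)
$\left(b + h\right) \left(- (3 t{\left(-4 \right)} + 5)\right) = \left(\frac{6}{145} - 1553\right) \left(- (3 \cdot 0 + 5)\right) = - \frac{225179 \left(- (0 + 5)\right)}{145} = - \frac{225179 \left(\left(-1\right) 5\right)}{145} = \left(- \frac{225179}{145}\right) \left(-5\right) = \frac{225179}{29}$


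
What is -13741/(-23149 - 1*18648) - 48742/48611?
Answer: -195615089/290256281 ≈ -0.67394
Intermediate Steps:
-13741/(-23149 - 1*18648) - 48742/48611 = -13741/(-23149 - 18648) - 48742*1/48611 = -13741/(-41797) - 48742/48611 = -13741*(-1/41797) - 48742/48611 = 1963/5971 - 48742/48611 = -195615089/290256281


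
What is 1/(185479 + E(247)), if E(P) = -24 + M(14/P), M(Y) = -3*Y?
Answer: 247/45807343 ≈ 5.3921e-6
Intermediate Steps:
E(P) = -24 - 42/P
1/(185479 + E(247)) = 1/(185479 + (-24 - 42/247)) = 1/(185479 - 5970/247) = 1/(45807343/247) = 247/45807343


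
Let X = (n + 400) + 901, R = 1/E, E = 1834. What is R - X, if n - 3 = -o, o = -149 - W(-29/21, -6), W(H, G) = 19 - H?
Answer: -1158077/786 ≈ -1473.4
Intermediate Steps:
R = 1/1834 ≈ 0.00054526
o = -3557/21 (o = -149 - (19 - (-29)/21) = -149 - (19 - 1*(-29/21)) = -149 - (19 + 29/21) = -149 - 1*428/21 = -149 - 428/21 = -3557/21 ≈ -169.38)
n = 3620/21 (n = 3 - 1*(-3557/21) = 3 + 3557/21 = 3620/21 ≈ 172.38)
X = 30941/21 (X = (3620/21 + 400) + 901 = 12020/21 + 901 = 30941/21 ≈ 1473.4)
R - X = 1/1834 - 1*30941/21 = 1/1834 - 30941/21 = -1158077/786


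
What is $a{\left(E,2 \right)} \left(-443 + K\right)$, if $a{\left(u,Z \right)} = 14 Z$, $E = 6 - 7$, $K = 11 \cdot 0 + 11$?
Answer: $-12096$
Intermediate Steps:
$K = 11$ ($K = 0 + 11 = 11$)
$E = -1$
$a{\left(E,2 \right)} \left(-443 + K\right) = 14 \cdot 2 \left(-443 + 11\right) = 28 \left(-432\right) = -12096$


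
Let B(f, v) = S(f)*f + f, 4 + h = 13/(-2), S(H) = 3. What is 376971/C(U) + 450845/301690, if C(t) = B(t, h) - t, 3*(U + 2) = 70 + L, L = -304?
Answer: -3787339273/2413520 ≈ -1569.2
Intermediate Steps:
h = -21/2 (h = -4 + 13/(-2) = -4 + 13*(-1/2) = -4 - 13/2 = -21/2 ≈ -10.500)
U = -80 (U = -2 + (70 - 304)/3 = -2 + (1/3)*(-234) = -2 - 78 = -80)
B(f, v) = 4*f (B(f, v) = 3*f + f = 4*f)
C(t) = 3*t (C(t) = 4*t - t = 3*t)
376971/C(U) + 450845/301690 = 376971/((3*(-80))) + 450845/301690 = 376971/(-240) + 450845*(1/301690) = 376971*(-1/240) + 90169/60338 = -125657/80 + 90169/60338 = -3787339273/2413520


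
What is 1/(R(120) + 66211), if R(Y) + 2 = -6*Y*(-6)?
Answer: 1/70529 ≈ 1.4179e-5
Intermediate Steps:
R(Y) = -2 + 36*Y (R(Y) = -2 - 6*Y*(-6) = -2 + 36*Y)
1/(R(120) + 66211) = 1/((-2 + 36*120) + 66211) = 1/((-2 + 4320) + 66211) = 1/(4318 + 66211) = 1/70529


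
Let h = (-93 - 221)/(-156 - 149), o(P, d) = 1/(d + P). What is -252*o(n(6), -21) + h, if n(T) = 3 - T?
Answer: 7033/610 ≈ 11.530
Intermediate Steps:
o(P, d) = 1/(P + d)
h = 314/305 (h = -314/(-305) = -314*(-1/305) = 314/305 ≈ 1.0295)
-252*o(n(6), -21) + h = -252/((3 - 1*6) - 21) + 314/305 = -252/((3 - 6) - 21) + 314/305 = -252/(-3 - 21) + 314/305 = -252/(-24) + 314/305 = -252*(-1/24) + 314/305 = 21/2 + 314/305 = 7033/610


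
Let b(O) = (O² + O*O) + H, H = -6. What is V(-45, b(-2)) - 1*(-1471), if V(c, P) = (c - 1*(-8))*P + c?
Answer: 1352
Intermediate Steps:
b(O) = -6 + 2*O² (b(O) = (O² + O*O) - 6 = (O² + O²) - 6 = 2*O² - 6 = -6 + 2*O²)
V(c, P) = c + P*(8 + c) (V(c, P) = (c + 8)*P + c = (8 + c)*P + c = P*(8 + c) + c = c + P*(8 + c))
V(-45, b(-2)) - 1*(-1471) = (-45 + 8*(-6 + 2*(-2)²) + (-6 + 2*(-2)²)*(-45)) - 1*(-1471) = (-45 + 8*(-6 + 2*4) + (-6 + 2*4)*(-45)) + 1471 = (-45 + 8*(-6 + 8) + (-6 + 8)*(-45)) + 1471 = (-45 + 8*2 + 2*(-45)) + 1471 = (-45 + 16 - 90) + 1471 = -119 + 1471 = 1352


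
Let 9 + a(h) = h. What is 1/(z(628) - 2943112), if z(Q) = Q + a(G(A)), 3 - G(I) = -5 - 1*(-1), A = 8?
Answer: -1/2942486 ≈ -3.3985e-7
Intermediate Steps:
G(I) = 7 (G(I) = 3 - (-5 - 1*(-1)) = 3 - (-5 + 1) = 3 - 1*(-4) = 3 + 4 = 7)
a(h) = -9 + h
z(Q) = -2 + Q (z(Q) = Q + (-9 + 7) = Q - 2 = -2 + Q)
1/(z(628) - 2943112) = 1/((-2 + 628) - 2943112) = 1/(626 - 2943112) = 1/(-2942486) = -1/2942486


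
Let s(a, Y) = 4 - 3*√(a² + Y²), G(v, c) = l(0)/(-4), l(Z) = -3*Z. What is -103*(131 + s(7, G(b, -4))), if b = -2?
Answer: -11742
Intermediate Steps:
G(v, c) = 0 (G(v, c) = -3*0/(-4) = 0*(-¼) = 0)
s(a, Y) = 4 - 3*√(Y² + a²)
-103*(131 + s(7, G(b, -4))) = -103*(131 + (4 - 3*√(0² + 7²))) = -103*(131 + (4 - 3*√(0 + 49))) = -103*(131 + (4 - 3*√49)) = -103*(131 + (4 - 3*7)) = -103*(131 + (4 - 21)) = -103*(131 - 17) = -103*114 = -11742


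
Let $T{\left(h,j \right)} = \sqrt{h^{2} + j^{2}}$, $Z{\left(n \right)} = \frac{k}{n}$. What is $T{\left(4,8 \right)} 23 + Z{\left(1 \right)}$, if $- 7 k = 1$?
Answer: $- \frac{1}{7} + 92 \sqrt{5} \approx 205.58$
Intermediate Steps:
$k = - \frac{1}{7}$ ($k = \left(- \frac{1}{7}\right) 1 = - \frac{1}{7} \approx -0.14286$)
$Z{\left(n \right)} = - \frac{1}{7 n}$
$T{\left(4,8 \right)} 23 + Z{\left(1 \right)} = \sqrt{4^{2} + 8^{2}} \cdot 23 - \frac{1}{7 \cdot 1} = \sqrt{16 + 64} \cdot 23 - \frac{1}{7} = \sqrt{80} \cdot 23 - \frac{1}{7} = 4 \sqrt{5} \cdot 23 - \frac{1}{7} = 92 \sqrt{5} - \frac{1}{7} = - \frac{1}{7} + 92 \sqrt{5}$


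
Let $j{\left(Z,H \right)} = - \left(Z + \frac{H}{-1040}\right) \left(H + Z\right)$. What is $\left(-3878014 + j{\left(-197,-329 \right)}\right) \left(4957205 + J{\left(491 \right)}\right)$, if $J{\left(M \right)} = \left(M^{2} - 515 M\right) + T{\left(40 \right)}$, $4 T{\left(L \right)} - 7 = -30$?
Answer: $- \frac{40955242612464573}{2080} \approx -1.969 \cdot 10^{13}$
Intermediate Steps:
$T{\left(L \right)} = - \frac{23}{4}$ ($T{\left(L \right)} = \frac{7}{4} + \frac{1}{4} \left(-30\right) = \frac{7}{4} - \frac{15}{2} = - \frac{23}{4}$)
$J{\left(M \right)} = - \frac{23}{4} + M^{2} - 515 M$ ($J{\left(M \right)} = \left(M^{2} - 515 M\right) - \frac{23}{4} = - \frac{23}{4} + M^{2} - 515 M$)
$j{\left(Z,H \right)} = - \left(H + Z\right) \left(Z - \frac{H}{1040}\right)$ ($j{\left(Z,H \right)} = - \left(Z + H \left(- \frac{1}{1040}\right)\right) \left(H + Z\right) = - \left(Z - \frac{H}{1040}\right) \left(H + Z\right) = - \left(H + Z\right) \left(Z - \frac{H}{1040}\right)$)
$\left(-3878014 + j{\left(-197,-329 \right)}\right) \left(4957205 + J{\left(491 \right)}\right) = \left(-3878014 - \left(38809 - \frac{108241}{1040} + \frac{67340707}{1040}\right)\right) \left(4957205 - \left(\frac{1011483}{4} - 241081\right)\right) = \left(-3878014 - \frac{53796913}{520}\right) \left(4957205 - \frac{47159}{4}\right) = \left(-3878014 - \frac{53796913}{520}\right) \frac{19781661}{4} = \left(- \frac{2070364193}{520}\right) \frac{19781661}{4} = - \frac{40955242612464573}{2080}$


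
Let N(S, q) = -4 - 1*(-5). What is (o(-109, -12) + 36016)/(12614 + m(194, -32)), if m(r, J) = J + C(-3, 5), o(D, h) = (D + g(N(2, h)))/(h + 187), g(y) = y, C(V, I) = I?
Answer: 6302692/2202725 ≈ 2.8613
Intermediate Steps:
N(S, q) = 1 (N(S, q) = -4 + 5 = 1)
o(D, h) = (1 + D)/(187 + h) (o(D, h) = (D + 1)/(h + 187) = (1 + D)/(187 + h))
m(r, J) = 5 + J (m(r, J) = J + 5 = 5 + J)
(o(-109, -12) + 36016)/(12614 + m(194, -32)) = ((1 - 109)/(187 - 12) + 36016)/(12614 + (5 - 32)) = (-108/175 + 36016)/(12614 - 27) = ((1/175)*(-108) + 36016)/12587 = (-108/175 + 36016)*(1/12587) = (6302692/175)*(1/12587) = 6302692/2202725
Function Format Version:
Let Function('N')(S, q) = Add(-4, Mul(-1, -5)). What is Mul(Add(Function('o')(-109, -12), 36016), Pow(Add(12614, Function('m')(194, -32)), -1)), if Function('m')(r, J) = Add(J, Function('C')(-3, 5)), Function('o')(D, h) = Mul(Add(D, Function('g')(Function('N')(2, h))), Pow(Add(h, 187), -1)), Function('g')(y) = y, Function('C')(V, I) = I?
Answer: Rational(6302692, 2202725) ≈ 2.8613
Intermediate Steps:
Function('N')(S, q) = 1 (Function('N')(S, q) = Add(-4, 5) = 1)
Function('o')(D, h) = Mul(Pow(Add(187, h), -1), Add(1, D)) (Function('o')(D, h) = Mul(Add(D, 1), Pow(Add(h, 187), -1)) = Mul(Add(1, D), Pow(Add(187, h), -1)) = Mul(Pow(Add(187, h), -1), Add(1, D)))
Function('m')(r, J) = Add(5, J) (Function('m')(r, J) = Add(J, 5) = Add(5, J))
Mul(Add(Function('o')(-109, -12), 36016), Pow(Add(12614, Function('m')(194, -32)), -1)) = Mul(Add(Mul(Pow(Add(187, -12), -1), Add(1, -109)), 36016), Pow(Add(12614, Add(5, -32)), -1)) = Mul(Add(Mul(Pow(175, -1), -108), 36016), Pow(Add(12614, -27), -1)) = Mul(Add(Mul(Rational(1, 175), -108), 36016), Pow(12587, -1)) = Mul(Add(Rational(-108, 175), 36016), Rational(1, 12587)) = Mul(Rational(6302692, 175), Rational(1, 12587)) = Rational(6302692, 2202725)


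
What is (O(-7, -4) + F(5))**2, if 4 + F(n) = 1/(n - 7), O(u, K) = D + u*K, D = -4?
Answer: 1521/4 ≈ 380.25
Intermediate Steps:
O(u, K) = -4 + K*u (O(u, K) = -4 + u*K = -4 + K*u)
F(n) = -4 + 1/(-7 + n) (F(n) = -4 + 1/(n - 7) = -4 + 1/(-7 + n))
(O(-7, -4) + F(5))**2 = ((-4 - 4*(-7)) + (29 - 4*5)/(-7 + 5))**2 = ((-4 + 28) + (29 - 20)/(-2))**2 = (24 - 1/2*9)**2 = (24 - 9/2)**2 = (39/2)**2 = 1521/4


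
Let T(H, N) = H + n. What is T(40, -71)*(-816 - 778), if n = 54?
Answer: -149836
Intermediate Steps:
T(H, N) = 54 + H (T(H, N) = H + 54 = 54 + H)
T(40, -71)*(-816 - 778) = (54 + 40)*(-816 - 778) = 94*(-1594) = -149836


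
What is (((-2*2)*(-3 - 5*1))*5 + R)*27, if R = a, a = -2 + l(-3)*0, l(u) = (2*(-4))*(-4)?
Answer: 4266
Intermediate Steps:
l(u) = 32 (l(u) = -8*(-4) = 32)
a = -2 (a = -2 + 32*0 = -2 + 0 = -2)
R = -2
(((-2*2)*(-3 - 5*1))*5 + R)*27 = (((-2*2)*(-3 - 5*1))*5 - 2)*27 = (-4*(-3 - 5)*5 - 2)*27 = (-4*(-8)*5 - 2)*27 = (32*5 - 2)*27 = (160 - 2)*27 = 158*27 = 4266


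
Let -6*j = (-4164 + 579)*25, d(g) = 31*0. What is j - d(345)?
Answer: 29875/2 ≈ 14938.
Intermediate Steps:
d(g) = 0
j = 29875/2 (j = -(-4164 + 579)*25/6 = -(-1195)*25/2 = -1/6*(-89625) = 29875/2 ≈ 14938.)
j - d(345) = 29875/2 - 1*0 = 29875/2 + 0 = 29875/2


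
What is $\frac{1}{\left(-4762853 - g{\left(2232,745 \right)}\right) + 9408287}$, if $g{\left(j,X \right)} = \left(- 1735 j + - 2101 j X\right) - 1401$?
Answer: $\frac{1}{3502146195} \approx 2.8554 \cdot 10^{-10}$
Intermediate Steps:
$g{\left(j,X \right)} = -1401 - 1735 j - 2101 X j$ ($g{\left(j,X \right)} = \left(- 1735 j - 2101 X j\right) - 1401 = -1401 - 1735 j - 2101 X j$)
$\frac{1}{\left(-4762853 - g{\left(2232,745 \right)}\right) + 9408287} = \frac{1}{\left(-4762853 - \left(-1401 - 3872520 - 1565245 \cdot 2232\right)\right) + 9408287} = \frac{1}{\left(-4762853 - \left(-1401 - 3872520 - 3493626840\right)\right) + 9408287} = \frac{1}{\left(-4762853 - -3497500761\right) + 9408287} = \frac{1}{\left(-4762853 + 3497500761\right) + 9408287} = \frac{1}{3492737908 + 9408287} = \frac{1}{3502146195}$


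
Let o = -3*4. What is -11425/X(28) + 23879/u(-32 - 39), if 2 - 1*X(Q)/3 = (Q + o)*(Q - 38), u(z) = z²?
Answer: -45988231/2449926 ≈ -18.771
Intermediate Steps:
o = -12
X(Q) = 6 - 3*(-38 + Q)*(-12 + Q) (X(Q) = 6 - 3*(Q - 12)*(Q - 38) = 6 - 3*(-12 + Q)*(-38 + Q) = 6 - 3*(-38 + Q)*(-12 + Q))
-11425/X(28) + 23879/u(-32 - 39) = -11425/(-1362 - 3*28² + 150*28) + 23879/((-32 - 39)²) = -11425/(-1362 - 3*784 + 4200) + 23879/((-71)²) = -11425/(-1362 - 2352 + 4200) + 23879/5041 = -11425/486 + 23879*(1/5041) = -11425*1/486 + 23879/5041 = -11425/486 + 23879/5041 = -45988231/2449926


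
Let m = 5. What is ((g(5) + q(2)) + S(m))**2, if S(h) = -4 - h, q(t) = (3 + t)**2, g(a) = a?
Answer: 441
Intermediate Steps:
((g(5) + q(2)) + S(m))**2 = ((5 + (3 + 2)**2) + (-4 - 1*5))**2 = ((5 + 5**2) + (-4 - 5))**2 = ((5 + 25) - 9)**2 = (30 - 9)**2 = 21**2 = 441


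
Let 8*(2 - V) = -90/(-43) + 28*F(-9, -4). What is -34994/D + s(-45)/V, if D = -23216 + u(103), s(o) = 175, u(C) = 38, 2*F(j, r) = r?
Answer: 125042297/5806089 ≈ 21.536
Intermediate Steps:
F(j, r) = r/2
D = -23178 (D = -23216 + 38 = -23178)
V = 1503/172 (V = 2 - (-90/(-43) + 28*((1/2)*(-4)))/8 = 2 - (-90*(-1/43) + 28*(-2))/8 = 2 - (90/43 - 56)/8 = 2 - 1/8*(-2318/43) = 2 + 1159/172 = 1503/172 ≈ 8.7384)
-34994/D + s(-45)/V = -34994/(-23178) + 175/(1503/172) = -34994*(-1/23178) + 175*(172/1503) = 17497/11589 + 30100/1503 = 125042297/5806089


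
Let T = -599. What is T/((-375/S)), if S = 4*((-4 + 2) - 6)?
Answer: -19168/375 ≈ -51.115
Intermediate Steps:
S = -32 (S = 4*(-2 - 6) = 4*(-8) = -32)
T/((-375/S)) = -599/((-375/(-32))) = -599/((-375*(-1/32))) = -599/375/32 = -599*32/375 = -19168/375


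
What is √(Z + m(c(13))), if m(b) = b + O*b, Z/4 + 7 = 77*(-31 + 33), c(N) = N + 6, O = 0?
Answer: √607 ≈ 24.637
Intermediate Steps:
c(N) = 6 + N
Z = 588 (Z = -28 + 4*(77*(-31 + 33)) = -28 + 4*(77*2) = -28 + 4*154 = -28 + 616 = 588)
m(b) = b (m(b) = b + 0*b = b + 0 = b)
√(Z + m(c(13))) = √(588 + (6 + 13)) = √(588 + 19) = √607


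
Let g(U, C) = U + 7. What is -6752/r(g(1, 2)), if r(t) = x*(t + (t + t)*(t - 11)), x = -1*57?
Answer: -844/285 ≈ -2.9614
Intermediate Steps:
g(U, C) = 7 + U
x = -57
r(t) = -57*t - 114*t*(-11 + t) (r(t) = -57*(t + (t + t)*(t - 11)) = -57*(t + (2*t)*(-11 + t)) = -57*(t + 2*t*(-11 + t)) = -57*t - 114*t*(-11 + t))
-6752/r(g(1, 2)) = -6752*1/(57*(7 + 1)*(21 - 2*(7 + 1))) = -6752*1/(456*(21 - 2*8)) = -6752*1/(456*(21 - 16)) = -6752/(57*8*5) = -6752/2280 = -6752*1/2280 = -844/285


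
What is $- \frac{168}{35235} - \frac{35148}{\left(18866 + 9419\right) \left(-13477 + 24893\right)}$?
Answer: $- \frac{924765031}{189623941110} \approx -0.0048768$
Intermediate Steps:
$- \frac{168}{35235} - \frac{35148}{\left(18866 + 9419\right) \left(-13477 + 24893\right)} = \left(-168\right) \frac{1}{35235} - \frac{35148}{28285 \cdot 11416} = - \frac{56}{11745} - \frac{35148}{322901560} = - \frac{56}{11745} - \frac{8787}{80725390} = - \frac{924765031}{189623941110}$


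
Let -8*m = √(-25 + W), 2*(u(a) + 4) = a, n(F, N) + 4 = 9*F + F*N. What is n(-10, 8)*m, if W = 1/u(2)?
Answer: 29*I*√57/2 ≈ 109.47*I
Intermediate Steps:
n(F, N) = -4 + 9*F + F*N (n(F, N) = -4 + (9*F + F*N) = -4 + 9*F + F*N)
u(a) = -4 + a/2
W = -⅓ (W = 1/(-4 + (½)*2) = 1/(-4 + 1) = 1/(-3) = -⅓ ≈ -0.33333)
m = -I*√57/12 (m = -√(-25 - ⅓)/8 = -I*√57/12 ≈ -0.62915*I)
n(-10, 8)*m = (-4 + 9*(-10) - 10*8)*(-I*√57/12) = (-4 - 90 - 80)*(-I*√57/12) = -(-29)*I*√57/2 = 29*I*√57/2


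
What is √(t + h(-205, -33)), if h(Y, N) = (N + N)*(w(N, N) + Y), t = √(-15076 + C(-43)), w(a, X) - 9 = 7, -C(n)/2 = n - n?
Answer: √(12474 + 2*I*√3769) ≈ 111.69 + 0.5497*I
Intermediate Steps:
C(n) = 0 (C(n) = -2*(n - n) = -2*0 = 0)
w(a, X) = 16 (w(a, X) = 9 + 7 = 16)
t = 2*I*√3769 (t = √(-15076 + 0) = √(-15076) = 2*I*√3769 ≈ 122.78*I)
h(Y, N) = 2*N*(16 + Y) (h(Y, N) = (N + N)*(16 + Y) = (2*N)*(16 + Y) = 2*N*(16 + Y))
√(t + h(-205, -33)) = √(2*I*√3769 + 2*(-33)*(16 - 205)) = √(2*I*√3769 + 2*(-33)*(-189)) = √(2*I*√3769 + 12474) = √(12474 + 2*I*√3769)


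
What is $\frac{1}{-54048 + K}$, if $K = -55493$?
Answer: $- \frac{1}{109541} \approx -9.129 \cdot 10^{-6}$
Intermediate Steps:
$\frac{1}{-54048 + K} = \frac{1}{-54048 - 55493} = \frac{1}{-109541} = - \frac{1}{109541}$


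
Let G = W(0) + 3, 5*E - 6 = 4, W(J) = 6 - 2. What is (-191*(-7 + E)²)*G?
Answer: -33425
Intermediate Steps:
W(J) = 4
E = 2 (E = 6/5 + (⅕)*4 = 6/5 + ⅘ = 2)
G = 7 (G = 4 + 3 = 7)
(-191*(-7 + E)²)*G = -191*(-7 + 2)²*7 = -191*(-5)²*7 = -191*25*7 = -4775*7 = -33425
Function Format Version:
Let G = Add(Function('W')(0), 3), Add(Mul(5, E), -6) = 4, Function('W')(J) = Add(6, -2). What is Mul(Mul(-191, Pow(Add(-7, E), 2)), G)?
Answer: -33425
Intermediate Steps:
Function('W')(J) = 4
E = 2 (E = Add(Rational(6, 5), Mul(Rational(1, 5), 4)) = Add(Rational(6, 5), Rational(4, 5)) = 2)
G = 7 (G = Add(4, 3) = 7)
Mul(Mul(-191, Pow(Add(-7, E), 2)), G) = Mul(Mul(-191, Pow(Add(-7, 2), 2)), 7) = Mul(Mul(-191, Pow(-5, 2)), 7) = Mul(Mul(-191, 25), 7) = Mul(-4775, 7) = -33425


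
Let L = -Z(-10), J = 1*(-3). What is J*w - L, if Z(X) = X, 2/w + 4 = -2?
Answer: -9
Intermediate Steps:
w = -1/3 (w = 2/(-4 - 2) = 2/(-6) = 2*(-1/6) = -1/3 ≈ -0.33333)
J = -3
L = 10 (L = -1*(-10) = 10)
J*w - L = -3*(-1/3) - 1*10 = 1 - 10 = -9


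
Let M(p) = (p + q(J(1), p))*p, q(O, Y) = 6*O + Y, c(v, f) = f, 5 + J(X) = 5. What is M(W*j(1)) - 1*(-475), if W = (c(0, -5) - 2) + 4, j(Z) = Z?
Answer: 493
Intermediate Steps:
J(X) = 0 (J(X) = -5 + 5 = 0)
W = -3 (W = (-5 - 2) + 4 = -7 + 4 = -3)
q(O, Y) = Y + 6*O
M(p) = 2*p² (M(p) = (p + (p + 6*0))*p = (p + (p + 0))*p = (p + p)*p = (2*p)*p = 2*p²)
M(W*j(1)) - 1*(-475) = 2*(-3*1)² - 1*(-475) = 2*(-3)² + 475 = 2*9 + 475 = 18 + 475 = 493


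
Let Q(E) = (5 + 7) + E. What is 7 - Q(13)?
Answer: -18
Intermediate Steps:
Q(E) = 12 + E
7 - Q(13) = 7 - (12 + 13) = 7 - 1*25 = 7 - 25 = -18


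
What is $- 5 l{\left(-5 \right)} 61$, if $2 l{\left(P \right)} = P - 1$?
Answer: $915$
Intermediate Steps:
$l{\left(P \right)} = - \frac{1}{2} + \frac{P}{2}$ ($l{\left(P \right)} = \frac{P - 1}{2} = \frac{-1 + P}{2} = - \frac{1}{2} + \frac{P}{2}$)
$- 5 l{\left(-5 \right)} 61 = - 5 \left(- \frac{1}{2} + \frac{1}{2} \left(-5\right)\right) 61 = - 5 \left(- \frac{1}{2} - \frac{5}{2}\right) 61 = \left(-5\right) \left(-3\right) 61 = 15 \cdot 61 = 915$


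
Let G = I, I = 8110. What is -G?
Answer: -8110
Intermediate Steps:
G = 8110
-G = -1*8110 = -8110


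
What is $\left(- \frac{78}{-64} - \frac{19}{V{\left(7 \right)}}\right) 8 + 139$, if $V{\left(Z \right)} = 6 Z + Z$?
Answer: $\frac{28547}{196} \approx 145.65$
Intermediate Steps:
$V{\left(Z \right)} = 7 Z$
$\left(- \frac{78}{-64} - \frac{19}{V{\left(7 \right)}}\right) 8 + 139 = \left(- \frac{78}{-64} - \frac{19}{7 \cdot 7}\right) 8 + 139 = \left(\left(-78\right) \left(- \frac{1}{64}\right) - \frac{19}{49}\right) 8 + 139 = \left(\frac{39}{32} - \frac{19}{49}\right) 8 + 139 = \frac{1303}{1568} \cdot 8 + 139 = \frac{1303}{196} + 139 = \frac{28547}{196}$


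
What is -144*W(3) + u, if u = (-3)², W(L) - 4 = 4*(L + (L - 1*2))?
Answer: -2871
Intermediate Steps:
W(L) = -4 + 8*L (W(L) = 4 + 4*(L + (L - 1*2)) = 4 + 4*(L + (L - 2)) = 4 + 4*(L + (-2 + L)) = 4 + 4*(-2 + 2*L) = 4 + (-8 + 8*L) = -4 + 8*L)
u = 9
-144*W(3) + u = -144*(-4 + 8*3) + 9 = -144*(-4 + 24) + 9 = -144*20 + 9 = -2880 + 9 = -2871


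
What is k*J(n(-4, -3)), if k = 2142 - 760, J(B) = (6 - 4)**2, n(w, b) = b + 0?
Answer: 5528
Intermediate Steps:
n(w, b) = b
J(B) = 4 (J(B) = 2**2 = 4)
k = 1382
k*J(n(-4, -3)) = 1382*4 = 5528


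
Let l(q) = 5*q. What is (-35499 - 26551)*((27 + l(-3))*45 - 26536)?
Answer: 1613051800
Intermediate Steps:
(-35499 - 26551)*((27 + l(-3))*45 - 26536) = (-35499 - 26551)*((27 + 5*(-3))*45 - 26536) = -62050*((27 - 15)*45 - 26536) = -62050*(12*45 - 26536) = -62050*(540 - 26536) = -62050*(-25996) = 1613051800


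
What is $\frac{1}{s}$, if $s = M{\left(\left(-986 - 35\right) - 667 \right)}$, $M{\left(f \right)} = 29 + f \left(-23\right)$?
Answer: $\frac{1}{38853} \approx 2.5738 \cdot 10^{-5}$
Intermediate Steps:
$M{\left(f \right)} = 29 - 23 f$
$s = 38853$ ($s = 29 - 23 \left(\left(-986 - 35\right) - 667\right) = 29 - 23 \left(-1021 - 667\right) = 29 - -38824 = 29 + 38824 = 38853$)
$\frac{1}{s} = \frac{1}{38853}$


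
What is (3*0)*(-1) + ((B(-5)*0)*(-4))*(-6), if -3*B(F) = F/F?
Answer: 0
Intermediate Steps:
B(F) = -⅓ (B(F) = -F/(3*F) = -⅓*1 = -⅓)
(3*0)*(-1) + ((B(-5)*0)*(-4))*(-6) = (3*0)*(-1) + (-⅓*0*(-4))*(-6) = 0*(-1) + (0*(-4))*(-6) = 0 + 0*(-6) = 0 + 0 = 0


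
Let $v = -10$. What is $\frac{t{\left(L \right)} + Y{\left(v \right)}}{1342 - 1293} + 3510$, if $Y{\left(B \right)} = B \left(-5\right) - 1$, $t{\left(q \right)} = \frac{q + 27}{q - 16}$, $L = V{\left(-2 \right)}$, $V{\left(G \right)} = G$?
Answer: $\frac{3096677}{882} \approx 3511.0$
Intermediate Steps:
$L = -2$
$t{\left(q \right)} = \frac{27 + q}{-16 + q}$
$Y{\left(B \right)} = -1 - 5 B$ ($Y{\left(B \right)} = - 5 B - 1 = -1 - 5 B$)
$\frac{t{\left(L \right)} + Y{\left(v \right)}}{1342 - 1293} + 3510 = \frac{\frac{27 - 2}{-16 - 2} - -49}{1342 - 1293} + 3510 = \frac{\frac{1}{-18} \cdot 25 + \left(-1 + 50\right)}{49} + 3510 = \left(\left(- \frac{1}{18}\right) 25 + 49\right) \frac{1}{49} + 3510 = \left(- \frac{25}{18} + 49\right) \frac{1}{49} + 3510 = \frac{857}{18} \cdot \frac{1}{49} + 3510 = \frac{857}{882} + 3510 = \frac{3096677}{882}$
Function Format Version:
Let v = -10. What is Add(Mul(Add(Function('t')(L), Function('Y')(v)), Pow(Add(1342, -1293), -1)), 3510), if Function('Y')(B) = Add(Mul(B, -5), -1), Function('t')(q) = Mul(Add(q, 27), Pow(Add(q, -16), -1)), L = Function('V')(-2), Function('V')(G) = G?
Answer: Rational(3096677, 882) ≈ 3511.0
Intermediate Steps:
L = -2
Function('t')(q) = Mul(Pow(Add(-16, q), -1), Add(27, q)) (Function('t')(q) = Mul(Add(27, q), Pow(Add(-16, q), -1)) = Mul(Pow(Add(-16, q), -1), Add(27, q)))
Function('Y')(B) = Add(-1, Mul(-5, B)) (Function('Y')(B) = Add(Mul(-5, B), -1) = Add(-1, Mul(-5, B)))
Add(Mul(Add(Function('t')(L), Function('Y')(v)), Pow(Add(1342, -1293), -1)), 3510) = Add(Mul(Add(Mul(Pow(Add(-16, -2), -1), Add(27, -2)), Add(-1, Mul(-5, -10))), Pow(Add(1342, -1293), -1)), 3510) = Add(Mul(Add(Mul(Pow(-18, -1), 25), Add(-1, 50)), Pow(49, -1)), 3510) = Add(Mul(Add(Mul(Rational(-1, 18), 25), 49), Rational(1, 49)), 3510) = Add(Mul(Add(Rational(-25, 18), 49), Rational(1, 49)), 3510) = Add(Mul(Rational(857, 18), Rational(1, 49)), 3510) = Add(Rational(857, 882), 3510) = Rational(3096677, 882)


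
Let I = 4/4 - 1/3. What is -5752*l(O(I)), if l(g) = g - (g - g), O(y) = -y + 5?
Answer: -74776/3 ≈ -24925.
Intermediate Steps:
I = 2/3 (I = 4*(1/4) - 1*1/3 = 1 - 1/3 = 2/3 ≈ 0.66667)
O(y) = 5 - y
l(g) = g (l(g) = g - 1*0 = g + 0 = g)
-5752*l(O(I)) = -5752*(5 - 1*2/3) = -5752*(5 - 2/3) = -5752*13/3 = -74776/3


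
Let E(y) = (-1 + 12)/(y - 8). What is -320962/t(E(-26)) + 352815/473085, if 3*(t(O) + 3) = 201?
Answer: -5060657587/1009248 ≈ -5014.3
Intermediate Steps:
E(y) = 11/(-8 + y)
t(O) = 64 (t(O) = -3 + (⅓)*201 = -3 + 67 = 64)
-320962/t(E(-26)) + 352815/473085 = -320962/64 + 352815/473085 = -320962*1/64 + 352815*(1/473085) = -160481/32 + 23521/31539 = -5060657587/1009248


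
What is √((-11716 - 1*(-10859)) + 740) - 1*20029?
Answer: -20029 + 3*I*√13 ≈ -20029.0 + 10.817*I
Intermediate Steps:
√((-11716 - 1*(-10859)) + 740) - 1*20029 = √((-11716 + 10859) + 740) - 20029 = √(-857 + 740) - 20029 = √(-117) - 20029 = 3*I*√13 - 20029 = -20029 + 3*I*√13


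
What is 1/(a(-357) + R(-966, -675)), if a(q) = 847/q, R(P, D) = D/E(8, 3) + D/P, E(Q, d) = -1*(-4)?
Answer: -32844/5597399 ≈ -0.0058677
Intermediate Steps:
E(Q, d) = 4
R(P, D) = D/4 + D/P
1/(a(-357) + R(-966, -675)) = 1/(847/(-357) + ((1/4)*(-675) - 675/(-966))) = 1/(847*(-1/357) + (-675/4 - 675*(-1/966))) = 1/(-121/51 + (-675/4 + 225/322)) = 1/(-121/51 - 108225/644) = 1/(-5597399/32844) = -32844/5597399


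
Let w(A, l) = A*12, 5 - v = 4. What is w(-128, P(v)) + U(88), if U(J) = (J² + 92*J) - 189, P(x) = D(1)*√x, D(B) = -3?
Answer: 14115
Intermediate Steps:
v = 1 (v = 5 - 1*4 = 5 - 4 = 1)
P(x) = -3*√x
w(A, l) = 12*A
U(J) = -189 + J² + 92*J
w(-128, P(v)) + U(88) = 12*(-128) + (-189 + 88² + 92*88) = -1536 + (-189 + 7744 + 8096) = -1536 + 15651 = 14115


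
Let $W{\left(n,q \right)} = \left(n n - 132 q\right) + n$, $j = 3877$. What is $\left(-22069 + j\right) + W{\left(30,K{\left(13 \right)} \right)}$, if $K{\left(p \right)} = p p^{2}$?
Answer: $-307266$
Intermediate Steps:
$K{\left(p \right)} = p^{3}$
$W{\left(n,q \right)} = n + n^{2} - 132 q$ ($W{\left(n,q \right)} = \left(n^{2} - 132 q\right) + n = n + n^{2} - 132 q$)
$\left(-22069 + j\right) + W{\left(30,K{\left(13 \right)} \right)} = \left(-22069 + 3877\right) + \left(30 + 30^{2} - 132 \cdot 13^{3}\right) = -18192 + \left(30 + 900 - 290004\right) = -18192 - 289074 = -307266$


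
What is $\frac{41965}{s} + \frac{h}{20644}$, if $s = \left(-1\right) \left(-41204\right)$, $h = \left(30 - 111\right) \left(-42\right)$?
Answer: $\frac{251625367}{212653844} \approx 1.1833$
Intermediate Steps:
$h = 3402$ ($h = \left(-81\right) \left(-42\right) = 3402$)
$s = 41204$
$\frac{41965}{s} + \frac{h}{20644} = \frac{41965}{41204} + \frac{3402}{20644} = 41965 \cdot \frac{1}{41204} + 3402 \cdot \frac{1}{20644} = \frac{41965}{41204} + \frac{1701}{10322} = \frac{251625367}{212653844}$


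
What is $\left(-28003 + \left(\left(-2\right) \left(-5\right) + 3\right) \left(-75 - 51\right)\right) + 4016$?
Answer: $-25625$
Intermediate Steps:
$\left(-28003 + \left(\left(-2\right) \left(-5\right) + 3\right) \left(-75 - 51\right)\right) + 4016 = \left(-28003 + \left(10 + 3\right) \left(-126\right)\right) + 4016 = \left(-28003 + 13 \left(-126\right)\right) + 4016 = \left(-28003 - 1638\right) + 4016 = -29641 + 4016 = -25625$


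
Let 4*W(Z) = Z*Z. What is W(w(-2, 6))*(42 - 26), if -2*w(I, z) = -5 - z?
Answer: 121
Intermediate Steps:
w(I, z) = 5/2 + z/2 (w(I, z) = -(-5 - z)/2 = 5/2 + z/2)
W(Z) = Z²/4 (W(Z) = (Z*Z)/4 = Z²/4)
W(w(-2, 6))*(42 - 26) = ((5/2 + (½)*6)²/4)*(42 - 26) = ((5/2 + 3)²/4)*16 = ((11/2)²/4)*16 = ((¼)*(121/4))*16 = (121/16)*16 = 121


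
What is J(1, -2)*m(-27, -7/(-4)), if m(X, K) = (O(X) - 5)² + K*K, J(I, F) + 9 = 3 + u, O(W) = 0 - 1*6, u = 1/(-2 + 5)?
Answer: -33745/48 ≈ -703.02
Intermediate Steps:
u = ⅓ (u = 1/3 = ⅓ ≈ 0.33333)
O(W) = -6 (O(W) = 0 - 6 = -6)
J(I, F) = -17/3 (J(I, F) = -9 + (3 + ⅓) = -9 + 10/3 = -17/3)
m(X, K) = 121 + K² (m(X, K) = (-6 - 5)² + K*K = (-11)² + K² = 121 + K²)
J(1, -2)*m(-27, -7/(-4)) = -17*(121 + (-7/(-4))²)/3 = -17*(121 + (-7*(-¼))²)/3 = -17*(121 + (7/4)²)/3 = -17*(121 + 49/16)/3 = -17/3*1985/16 = -33745/48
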